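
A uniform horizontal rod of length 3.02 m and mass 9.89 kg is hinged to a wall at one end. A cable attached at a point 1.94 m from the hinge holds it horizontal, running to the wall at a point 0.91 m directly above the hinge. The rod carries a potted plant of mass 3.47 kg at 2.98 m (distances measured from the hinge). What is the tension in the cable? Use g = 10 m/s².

Choose the hinge as the axis so the unknown hinge reaction has zero arm there.
Beam weight: 9.89 × 10 = 98.9 N down at 1.51 m → arm 1.51 m, τ = 98.9 × 1.51 = 149.3 N·m clockwise.
Potted plant: 3.47 × 10 = 34.7 N down at 2.98 m → arm 2.98 m, τ = 34.7 × 2.98 = 103.4 N·m clockwise.
Total clockwise load moment = 252.7 N·m.
The cable tension T acts at 1.94 m; only its component perpendicular to the rod, T sinθ, produces torque. sinθ = h/√(h²+d²) = 0.91/√(0.91²+1.94²) = 0.4247.
Balancing moments: T × 1.94 × 0.4247 = 252.7, giving T = 252.7 / 0.8239 = 307 N.

T ≈ 307 N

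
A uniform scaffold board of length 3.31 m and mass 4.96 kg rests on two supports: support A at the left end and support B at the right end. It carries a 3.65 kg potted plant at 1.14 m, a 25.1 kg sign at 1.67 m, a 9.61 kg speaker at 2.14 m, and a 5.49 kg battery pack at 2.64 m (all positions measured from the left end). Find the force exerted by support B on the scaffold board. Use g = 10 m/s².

About support A:
Beam weight: 4.96 × 10 = 49.6 N down at 1.655 m → arm 1.655 m, τ = 49.6 × 1.655 = 82.09 N·m clockwise.
Potted plant: 3.65 × 10 = 36.5 N down at 1.14 m → arm 1.14 m, τ = 36.5 × 1.14 = 41.61 N·m clockwise.
Sign: 25.1 × 10 = 251 N down at 1.67 m → arm 1.67 m, τ = 251 × 1.67 = 419.2 N·m clockwise.
Speaker: 9.61 × 10 = 96.1 N down at 2.14 m → arm 2.14 m, τ = 96.1 × 2.14 = 205.7 N·m clockwise.
Battery pack: 5.49 × 10 = 54.9 N down at 2.64 m → arm 2.64 m, τ = 54.9 × 2.64 = 144.9 N·m clockwise.
Net load moment about support A = 893.5 N·m clockwise.
Reaction R at support B is upward at 3.31 m, arm 3.31 m → moment R × 3.31 counterclockwise.
Balancing moments: R × 3.31 = 893.5, giving R = 270 N.

R_B ≈ 270 N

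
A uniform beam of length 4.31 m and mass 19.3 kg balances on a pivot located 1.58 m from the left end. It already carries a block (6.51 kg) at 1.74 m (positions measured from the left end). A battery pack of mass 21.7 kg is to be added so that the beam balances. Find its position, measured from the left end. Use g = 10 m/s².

Choose the pivot (at 1.58 m from the left end) as the axis so the support reaction has zero arm there.
Beam weight: 19.3 × 10 = 193 N down at 2.155 m → arm 0.575 m, τ = 193 × 0.575 = 111 N·m clockwise.
Block: 6.51 × 10 = 65.1 N down at 1.74 m → arm 0.16 m, τ = 65.1 × 0.16 = 10.42 N·m clockwise.
Net moment of existing loads = 121.4 N·m clockwise.
The battery pack weighs 21.7 × 10 = 217 N and must supply an equal counterclockwise moment, so its lever arm about the pivot is 121.4 / 217 = 0.559 m.
That puts it at 1.58 − 0.559 = 1.02 m from the left end.

x ≈ 1.02 m from the left end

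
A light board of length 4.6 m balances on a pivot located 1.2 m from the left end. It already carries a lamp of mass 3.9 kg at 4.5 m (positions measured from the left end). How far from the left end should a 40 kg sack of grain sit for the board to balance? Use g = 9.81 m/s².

x ≈ 0.878 m from the left end

Choose the pivot (at 1.2 m from the left end) as the axis so the support reaction has zero arm there.
Lamp: 3.9 × 9.81 = 38.26 N down at 4.5 m → arm 3.3 m, τ = 38.26 × 3.3 = 126.3 N·m clockwise.
Net moment of existing loads = 126.3 N·m clockwise.
The sack of grain weighs 40 × 9.81 = 392.4 N and must supply an equal counterclockwise moment, so its lever arm about the pivot is 126.3 / 392.4 = 0.322 m.
That puts it at 1.2 − 0.322 = 0.878 m from the left end.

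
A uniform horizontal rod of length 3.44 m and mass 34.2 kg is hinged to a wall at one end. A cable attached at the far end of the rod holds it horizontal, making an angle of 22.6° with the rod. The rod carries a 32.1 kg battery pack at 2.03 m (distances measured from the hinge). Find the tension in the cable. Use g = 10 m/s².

T ≈ 938 N

About the hinge:
Beam weight: 34.2 × 10 = 342 N down at 1.72 m → arm 1.72 m, τ = 342 × 1.72 = 588.2 N·m clockwise.
Battery pack: 32.1 × 10 = 321 N down at 2.03 m → arm 2.03 m, τ = 321 × 2.03 = 651.6 N·m clockwise.
Total clockwise load moment = 1240 N·m.
The cable tension T acts at 3.44 m; only its component perpendicular to the rod, T sinθ, produces torque. sin 22.6° = 0.3843.
For rotational equilibrium, T × 3.44 × 0.3843 = 1240, so T = 1240 / 1.322 = 938 N.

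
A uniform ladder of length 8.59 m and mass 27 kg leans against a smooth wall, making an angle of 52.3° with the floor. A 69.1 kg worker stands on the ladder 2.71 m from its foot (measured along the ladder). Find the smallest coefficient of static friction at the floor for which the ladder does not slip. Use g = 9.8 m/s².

μ_min ≈ 0.284

About the foot of the ladder:
Ladder weight 27×9.8 = 264.6 N acts at 4.295 m along the ladder; its horizontal arm is 4.295·cos52.3° = 2.627 m → τ = 695.1 N·m clockwise.
Worker: 69.1×9.8 = 677.2 N at 2.71 m → arm 1.657 m → τ = 1122 N·m clockwise.
Wall normal N acts horizontally at the top; its moment arm is the height L sinθ = 8.59·sin52.3° = 6.797 m, counterclockwise.
Setting net torque to zero: N × 6.797 = 1817 → N = 267.3 N.
ΣFx = 0 ⇒ f = N_wall = 267.3 N. ΣFy = 0 ⇒ N_floor = 941.8 N.
μ_min = f / N_floor = 267.3 / 941.8 = 0.284.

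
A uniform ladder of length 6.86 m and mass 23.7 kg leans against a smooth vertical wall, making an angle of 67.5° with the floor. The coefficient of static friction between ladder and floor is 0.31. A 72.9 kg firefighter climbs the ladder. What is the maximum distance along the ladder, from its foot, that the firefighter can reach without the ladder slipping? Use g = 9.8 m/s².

Choose the foot of the ladder as the axis so the floor normal and friction both act there and drop out.
Ladder weight 23.7×9.8 = 232.3 N acts at 3.43 m along the ladder; its horizontal arm is 3.43·cos67.5° = 1.313 m → τ = 305 N·m clockwise.
Firefighter weight 72.9×9.8 = 714.4 N at distance d → arm d·cos67.5° → τ = 714.4·d·0.3827 clockwise.
Wall normal N at the top has arm L sinθ = 6.338 m counterclockwise, so Στ = 0 gives N·6.338 = 305 + 273.4·d.
ΣFy = 0 ⇒ N_floor = 946.7 N, so the maximum friction is μ_s·N_floor = 0.31×946.7 = 293.5 N. ΣFx = 0 ⇒ N_wall = f, so at the slipping point N = 293.5 N.
Substituting: 293.5×6.338 = 305 + 273.4·d ⇒ d = (1860 − 305) / 273.4 = 5.69 m.

d ≈ 5.69 m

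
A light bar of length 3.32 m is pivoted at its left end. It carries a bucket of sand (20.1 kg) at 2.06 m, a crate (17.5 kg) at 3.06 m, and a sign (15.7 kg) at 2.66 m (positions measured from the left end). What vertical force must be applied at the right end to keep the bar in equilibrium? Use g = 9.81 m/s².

F ≈ 404 N

Sum moments about the left end (the unknown pivot reaction has zero arm there).
Bucket of sand: 20.1 × 9.81 = 197.2 N down at 2.06 m → arm 2.06 m, τ = 197.2 × 2.06 = 406.2 N·m clockwise.
Crate: 17.5 × 9.81 = 171.7 N down at 3.06 m → arm 3.06 m, τ = 171.7 × 3.06 = 525.4 N·m clockwise.
Sign: 15.7 × 9.81 = 154 N down at 2.66 m → arm 2.66 m, τ = 154 × 2.66 = 409.6 N·m clockwise.
Net moment of the loads = 1341 N·m clockwise.
The upward force F acts at the right end, arm 3.32 m, giving F × 3.32 counterclockwise.
Balancing moments: F × 3.32 = 1341, giving F = 1341 / 3.32 = 404 N.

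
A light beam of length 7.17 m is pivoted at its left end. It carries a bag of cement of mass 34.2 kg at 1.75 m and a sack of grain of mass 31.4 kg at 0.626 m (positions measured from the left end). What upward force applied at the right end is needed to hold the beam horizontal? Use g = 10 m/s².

Take moments about the left end.
Bag of cement: 34.2 × 10 = 342 N down at 1.75 m → arm 1.75 m, τ = 342 × 1.75 = 598.5 N·m clockwise.
Sack of grain: 31.4 × 10 = 314 N down at 0.626 m → arm 0.626 m, τ = 314 × 0.626 = 196.6 N·m clockwise.
Net moment of the loads = 795.1 N·m clockwise.
The upward force F acts at the right end, arm 7.17 m, giving F × 7.17 counterclockwise.
Στ = 0 ⇒ F × 7.17 = 795.1 ⇒ F = 795.1 / 7.17 = 111 N.

F ≈ 111 N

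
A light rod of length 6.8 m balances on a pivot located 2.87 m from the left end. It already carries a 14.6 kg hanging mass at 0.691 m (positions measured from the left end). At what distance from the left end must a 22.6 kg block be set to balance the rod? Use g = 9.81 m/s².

x ≈ 4.28 m from the left end

Taking torques about the pivot (at 2.87 m from the left end):
Hanging mass: 14.6 × 9.81 = 143.2 N down at 0.691 m → arm 2.179 m, τ = 143.2 × 2.179 = 312 N·m counterclockwise.
Net moment of existing loads = 312 N·m counterclockwise.
The block weighs 22.6 × 9.81 = 221.7 N and must supply an equal clockwise moment, so its lever arm about the pivot is 312 / 221.7 = 1.41 m.
That puts it at 2.87 + 1.41 = 4.28 m from the left end.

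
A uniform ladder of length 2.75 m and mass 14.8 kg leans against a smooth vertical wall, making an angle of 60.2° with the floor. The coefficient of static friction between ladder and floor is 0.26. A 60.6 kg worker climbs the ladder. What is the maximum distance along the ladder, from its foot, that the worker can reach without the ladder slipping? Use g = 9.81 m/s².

Sum moments about the foot of the ladder (the floor normal and friction both act there and drop out).
Ladder weight 14.8×9.81 = 145.2 N acts at 1.375 m along the ladder; its horizontal arm is 1.375·cos60.2° = 0.6833 m → τ = 99.22 N·m clockwise.
Worker weight 60.6×9.81 = 594.5 N at distance d → arm d·cos60.2° → τ = 594.5·d·0.497 clockwise.
Wall normal N at the top has arm L sinθ = 2.386 m counterclockwise, so Στ = 0 gives N·2.386 = 99.22 + 295.5·d.
ΣFy = 0 ⇒ N_floor = 739.7 N, so the maximum friction is μ_s·N_floor = 0.26×739.7 = 192.3 N. ΣFx = 0 ⇒ N_wall = f, so at the slipping point N = 192.3 N.
Substituting: 192.3×2.386 = 99.22 + 295.5·d ⇒ d = (458.8 − 99.22) / 295.5 = 1.22 m.

d ≈ 1.22 m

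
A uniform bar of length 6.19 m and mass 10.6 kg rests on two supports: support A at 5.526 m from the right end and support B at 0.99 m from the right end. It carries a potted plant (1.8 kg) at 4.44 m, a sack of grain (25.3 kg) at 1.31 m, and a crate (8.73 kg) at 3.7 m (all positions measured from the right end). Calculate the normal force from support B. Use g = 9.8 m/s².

R_B ≈ 325 N

About support A:
Beam weight: 10.6 × 9.8 = 103.9 N down at 3.095 m → arm 2.431 m, τ = 103.9 × 2.431 = 252.6 N·m clockwise.
Potted plant: 1.8 × 9.8 = 17.64 N down at 4.44 m → arm 1.086 m, τ = 17.64 × 1.086 = 19.16 N·m clockwise.
Sack of grain: 25.3 × 9.8 = 247.9 N down at 1.31 m → arm 4.216 m, τ = 247.9 × 4.216 = 1045 N·m clockwise.
Crate: 8.73 × 9.8 = 85.55 N down at 3.7 m → arm 1.826 m, τ = 85.55 × 1.826 = 156.2 N·m clockwise.
Net load moment about support A = 1473 N·m clockwise.
Reaction R at support B is upward at 0.99 m, arm 4.536 m → moment R × 4.536 counterclockwise.
Στ = 0 ⇒ R × 4.536 = 1473 ⇒ R = 325 N.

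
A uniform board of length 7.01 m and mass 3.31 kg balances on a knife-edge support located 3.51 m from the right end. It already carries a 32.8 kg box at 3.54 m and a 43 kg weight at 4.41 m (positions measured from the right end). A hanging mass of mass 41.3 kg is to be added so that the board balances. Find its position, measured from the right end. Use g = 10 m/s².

x ≈ 2.55 m from the right end

Taking torques about the knife-edge support (at 3.51 m from the right end):
Beam weight: 3.31 × 10 = 33.1 N down at 3.505 m → arm 0.005 m, τ = 33.1 × 0.005 = 0.1655 N·m clockwise.
Box: 32.8 × 10 = 328 N down at 3.54 m → arm 0.03 m, τ = 328 × 0.03 = 9.84 N·m counterclockwise.
Weight: 43 × 10 = 430 N down at 4.41 m → arm 0.9 m, τ = 430 × 0.9 = 387 N·m counterclockwise.
Net moment of existing loads = 396.7 N·m counterclockwise.
The hanging mass weighs 41.3 × 10 = 413 N and must supply an equal clockwise moment, so its lever arm about the knife-edge support is 396.7 / 413 = 0.961 m.
That puts it at 3.51 − 0.961 = 2.55 m from the right end.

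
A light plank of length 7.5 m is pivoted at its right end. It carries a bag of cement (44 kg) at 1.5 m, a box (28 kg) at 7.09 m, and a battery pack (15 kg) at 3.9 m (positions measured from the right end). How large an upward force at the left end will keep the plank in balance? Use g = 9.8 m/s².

Choose the right end as the axis so the unknown pivot reaction has zero arm there.
Bag of cement: 44 × 9.8 = 431.2 N down at 1.5 m → arm 1.5 m, τ = 431.2 × 1.5 = 646.8 N·m counterclockwise.
Box: 28 × 9.8 = 274.4 N down at 7.09 m → arm 7.09 m, τ = 274.4 × 7.09 = 1945 N·m counterclockwise.
Battery pack: 15 × 9.8 = 147 N down at 3.9 m → arm 3.9 m, τ = 147 × 3.9 = 573.3 N·m counterclockwise.
Net moment of the loads = 3165 N·m counterclockwise.
The upward force F acts at the left end, arm 7.5 m, giving F × 7.5 clockwise.
Setting net torque to zero: F × 7.5 = 3165 → F = 3165 / 7.5 = 422 N.

F ≈ 422 N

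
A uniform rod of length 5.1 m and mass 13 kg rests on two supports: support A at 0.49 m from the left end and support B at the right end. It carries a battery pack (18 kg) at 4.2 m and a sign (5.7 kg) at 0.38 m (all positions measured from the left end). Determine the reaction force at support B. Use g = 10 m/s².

Taking torques about support A:
Beam weight: 13 × 10 = 130 N down at 2.55 m → arm 2.06 m, τ = 130 × 2.06 = 267.8 N·m clockwise.
Battery pack: 18 × 10 = 180 N down at 4.2 m → arm 3.71 m, τ = 180 × 3.71 = 667.8 N·m clockwise.
Sign: 5.7 × 10 = 57 N down at 0.38 m → arm 0.11 m, τ = 57 × 0.11 = 6.27 N·m counterclockwise.
Net load moment about support A = 929.3 N·m clockwise.
Reaction R at support B is upward at 5.1 m, arm 4.61 m → moment R × 4.61 counterclockwise.
For rotational equilibrium, R × 4.61 = 929.3, so R = 202 N.

R_B ≈ 202 N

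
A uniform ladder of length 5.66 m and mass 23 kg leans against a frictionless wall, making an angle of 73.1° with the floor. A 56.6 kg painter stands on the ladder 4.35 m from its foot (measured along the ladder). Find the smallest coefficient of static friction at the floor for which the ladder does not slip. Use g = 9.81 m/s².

Sum moments about the foot of the ladder (the floor normal and friction both act there and drop out).
Ladder weight 23×9.81 = 225.6 N acts at 2.83 m along the ladder; its horizontal arm is 2.83·cos73.1° = 0.8227 m → τ = 185.6 N·m clockwise.
Painter: 56.6×9.81 = 555.2 N at 4.35 m → arm 1.265 m → τ = 702.3 N·m clockwise.
Wall normal N acts horizontally at the top; its moment arm is the height L sinθ = 5.66·sin73.1° = 5.416 m, counterclockwise.
Στ = 0 ⇒ N × 5.416 = 887.9 ⇒ N = 163.9 N.
ΣFx = 0 ⇒ f = N_wall = 163.9 N. ΣFy = 0 ⇒ N_floor = 780.8 N.
μ_min = f / N_floor = 163.9 / 780.8 = 0.21.

μ_min ≈ 0.21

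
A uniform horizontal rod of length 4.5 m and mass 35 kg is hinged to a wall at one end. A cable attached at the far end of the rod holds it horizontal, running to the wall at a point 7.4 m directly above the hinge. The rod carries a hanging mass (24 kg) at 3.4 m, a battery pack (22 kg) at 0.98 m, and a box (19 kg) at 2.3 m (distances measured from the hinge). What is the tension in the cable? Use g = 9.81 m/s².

About the hinge:
Beam weight: 35 × 9.81 = 343.4 N down at 2.25 m → arm 2.25 m, τ = 343.4 × 2.25 = 772.6 N·m clockwise.
Hanging mass: 24 × 9.81 = 235.4 N down at 3.4 m → arm 3.4 m, τ = 235.4 × 3.4 = 800.4 N·m clockwise.
Battery pack: 22 × 9.81 = 215.8 N down at 0.98 m → arm 0.98 m, τ = 215.8 × 0.98 = 211.5 N·m clockwise.
Box: 19 × 9.81 = 186.4 N down at 2.3 m → arm 2.3 m, τ = 186.4 × 2.3 = 428.7 N·m clockwise.
Total clockwise load moment = 2213 N·m.
The cable tension T acts at 4.5 m; only its component perpendicular to the rod, T sinθ, produces torque. sinθ = h/√(h²+d²) = 7.4/√(7.4²+4.5²) = 0.8544.
Στ = 0 ⇒ T × 4.5 × 0.8544 = 2213 ⇒ T = 2213 / 3.845 = 576 N.

T ≈ 576 N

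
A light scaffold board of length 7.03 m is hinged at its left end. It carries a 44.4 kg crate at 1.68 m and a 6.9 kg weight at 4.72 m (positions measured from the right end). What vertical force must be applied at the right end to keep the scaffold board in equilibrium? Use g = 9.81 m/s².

F ≈ 354 N

Sum moments about the left end (the unknown pivot reaction has zero arm there).
Crate: 44.4 × 9.81 = 435.6 N down at 1.68 m → arm 5.35 m, τ = 435.6 × 5.35 = 2330 N·m clockwise.
Weight: 6.9 × 9.81 = 67.69 N down at 4.72 m → arm 2.31 m, τ = 67.69 × 2.31 = 156.4 N·m clockwise.
Net moment of the loads = 2486 N·m clockwise.
The upward force F acts at the right end, arm 7.03 m, giving F × 7.03 counterclockwise.
Στ = 0 ⇒ F × 7.03 = 2486 ⇒ F = 2486 / 7.03 = 354 N.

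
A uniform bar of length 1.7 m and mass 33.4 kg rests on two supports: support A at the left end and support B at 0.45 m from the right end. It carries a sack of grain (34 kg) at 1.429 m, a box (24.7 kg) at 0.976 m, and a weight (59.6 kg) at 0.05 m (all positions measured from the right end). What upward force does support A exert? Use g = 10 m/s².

Taking torques about support B:
Beam weight: 33.4 × 10 = 334 N down at 0.85 m → arm 0.4 m, τ = 334 × 0.4 = 133.6 N·m counterclockwise.
Sack of grain: 34 × 10 = 340 N down at 1.429 m → arm 0.979 m, τ = 340 × 0.979 = 332.9 N·m counterclockwise.
Box: 24.7 × 10 = 247 N down at 0.976 m → arm 0.526 m, τ = 247 × 0.526 = 129.9 N·m counterclockwise.
Weight: 59.6 × 10 = 596 N down at 0.05 m → arm 0.4 m, τ = 596 × 0.4 = 238.4 N·m clockwise.
Net load moment about support B = 358 N·m counterclockwise.
Reaction R at support A is upward at 1.7 m, arm 1.25 m → moment R × 1.25 clockwise.
Στ = 0 ⇒ R × 1.25 = 358 ⇒ R = 286 N.

R_A ≈ 286 N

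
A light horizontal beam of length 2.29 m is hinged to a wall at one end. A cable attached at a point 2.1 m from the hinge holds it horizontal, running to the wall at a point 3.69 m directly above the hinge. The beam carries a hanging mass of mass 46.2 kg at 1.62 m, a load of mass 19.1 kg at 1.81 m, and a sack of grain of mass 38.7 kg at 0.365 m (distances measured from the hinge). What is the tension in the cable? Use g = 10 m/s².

T ≈ 677 N

Take moments about the hinge.
Hanging mass: 46.2 × 10 = 462 N down at 1.62 m → arm 1.62 m, τ = 462 × 1.62 = 748.4 N·m clockwise.
Load: 19.1 × 10 = 191 N down at 1.81 m → arm 1.81 m, τ = 191 × 1.81 = 345.7 N·m clockwise.
Sack of grain: 38.7 × 10 = 387 N down at 0.365 m → arm 0.365 m, τ = 387 × 0.365 = 141.3 N·m clockwise.
Total clockwise load moment = 1235 N·m.
The cable tension T acts at 2.1 m; only its component perpendicular to the beam, T sinθ, produces torque. sinθ = h/√(h²+d²) = 3.69/√(3.69²+2.1²) = 0.8691.
Setting net torque to zero: T × 2.1 × 0.8691 = 1235 → T = 1235 / 1.825 = 677 N.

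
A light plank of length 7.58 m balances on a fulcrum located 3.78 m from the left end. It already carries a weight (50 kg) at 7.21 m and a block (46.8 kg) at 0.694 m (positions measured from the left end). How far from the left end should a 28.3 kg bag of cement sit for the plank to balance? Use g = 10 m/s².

Choose the fulcrum (at 3.78 m from the left end) as the axis so the support reaction has zero arm there.
Weight: 50 × 10 = 500 N down at 7.21 m → arm 3.43 m, τ = 500 × 3.43 = 1715 N·m clockwise.
Block: 46.8 × 10 = 468 N down at 0.694 m → arm 3.086 m, τ = 468 × 3.086 = 1444 N·m counterclockwise.
Net moment of existing loads = 271 N·m clockwise.
The bag of cement weighs 28.3 × 10 = 283 N and must supply an equal counterclockwise moment, so its lever arm about the fulcrum is 271 / 283 = 0.958 m.
That puts it at 3.78 − 0.958 = 2.82 m from the left end.

x ≈ 2.82 m from the left end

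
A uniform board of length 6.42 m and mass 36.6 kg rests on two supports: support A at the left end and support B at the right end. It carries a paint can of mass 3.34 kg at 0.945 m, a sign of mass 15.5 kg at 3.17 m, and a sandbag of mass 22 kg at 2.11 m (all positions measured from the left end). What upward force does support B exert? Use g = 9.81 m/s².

R_B ≈ 330 N

About support A:
Beam weight: 36.6 × 9.81 = 359 N down at 3.21 m → arm 3.21 m, τ = 359 × 3.21 = 1152 N·m clockwise.
Paint can: 3.34 × 9.81 = 32.77 N down at 0.945 m → arm 0.945 m, τ = 32.77 × 0.945 = 30.97 N·m clockwise.
Sign: 15.5 × 9.81 = 152.1 N down at 3.17 m → arm 3.17 m, τ = 152.1 × 3.17 = 482.2 N·m clockwise.
Sandbag: 22 × 9.81 = 215.8 N down at 2.11 m → arm 2.11 m, τ = 215.8 × 2.11 = 455.3 N·m clockwise.
Net load moment about support A = 2120 N·m clockwise.
Reaction R at support B is upward at 6.42 m, arm 6.42 m → moment R × 6.42 counterclockwise.
For rotational equilibrium, R × 6.42 = 2120, so R = 330 N.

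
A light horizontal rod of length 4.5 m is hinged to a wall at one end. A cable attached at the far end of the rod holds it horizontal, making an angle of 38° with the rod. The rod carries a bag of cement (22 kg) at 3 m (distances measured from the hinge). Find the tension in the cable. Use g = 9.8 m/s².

T ≈ 233 N

Taking torques about the hinge:
Bag of cement: 22 × 9.8 = 215.6 N down at 3 m → arm 3 m, τ = 215.6 × 3 = 646.8 N·m clockwise.
Total clockwise load moment = 646.8 N·m.
The cable tension T acts at 4.5 m; only its component perpendicular to the rod, T sinθ, produces torque. sin 38° = 0.6157.
For rotational equilibrium, T × 4.5 × 0.6157 = 646.8, so T = 646.8 / 2.771 = 233 N.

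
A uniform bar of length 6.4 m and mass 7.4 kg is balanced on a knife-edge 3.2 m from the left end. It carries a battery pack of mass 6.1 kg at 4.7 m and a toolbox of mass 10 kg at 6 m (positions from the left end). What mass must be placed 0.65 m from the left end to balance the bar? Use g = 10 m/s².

About the knife-edge (at 3.2 m from the left end):
Beam weight: acts at the knife-edge, moment arm 0 → no torque.
Battery pack: 6.1 × 10 = 61 N down at 4.7 m → arm 1.5 m, τ = 61 × 1.5 = 91.5 N·m clockwise.
Toolbox: 10 × 10 = 100 N down at 6 m → arm 2.8 m, τ = 100 × 2.8 = 280 N·m clockwise.
Net moment of known loads = 371.5 N·m clockwise.
An unknown mass m at 0.65 m has arm 2.55 m; its moment is m·g·2.55 counterclockwise.
Setting net torque to zero: m × 10 × 2.55 = 371.5 → m = 371.5 / (10 × 2.55) = 14.6 kg.

m ≈ 14.6 kg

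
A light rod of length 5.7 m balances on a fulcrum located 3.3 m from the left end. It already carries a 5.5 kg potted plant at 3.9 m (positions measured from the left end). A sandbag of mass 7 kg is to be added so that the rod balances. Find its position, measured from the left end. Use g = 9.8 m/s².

x ≈ 2.83 m from the left end

Choose the fulcrum (at 3.3 m from the left end) as the axis so the support reaction has zero arm there.
Potted plant: 5.5 × 9.8 = 53.9 N down at 3.9 m → arm 0.6 m, τ = 53.9 × 0.6 = 32.34 N·m clockwise.
Net moment of existing loads = 32.34 N·m clockwise.
The sandbag weighs 7 × 9.8 = 68.6 N and must supply an equal counterclockwise moment, so its lever arm about the fulcrum is 32.34 / 68.6 = 0.471 m.
That puts it at 3.3 − 0.471 = 2.83 m from the left end.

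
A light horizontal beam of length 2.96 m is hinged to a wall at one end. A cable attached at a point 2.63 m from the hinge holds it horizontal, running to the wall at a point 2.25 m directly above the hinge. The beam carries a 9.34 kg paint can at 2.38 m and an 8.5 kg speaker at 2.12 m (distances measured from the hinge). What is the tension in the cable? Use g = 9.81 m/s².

T ≈ 231 N

Sum moments about the hinge (the unknown hinge reaction has zero arm there).
Paint can: 9.34 × 9.81 = 91.63 N down at 2.38 m → arm 2.38 m, τ = 91.63 × 2.38 = 218.1 N·m clockwise.
Speaker: 8.5 × 9.81 = 83.39 N down at 2.12 m → arm 2.12 m, τ = 83.39 × 2.12 = 176.8 N·m clockwise.
Total clockwise load moment = 394.9 N·m.
The cable tension T acts at 2.63 m; only its component perpendicular to the beam, T sinθ, produces torque. sinθ = h/√(h²+d²) = 2.25/√(2.25²+2.63²) = 0.6501.
Στ = 0 ⇒ T × 2.63 × 0.6501 = 394.9 ⇒ T = 394.9 / 1.71 = 231 N.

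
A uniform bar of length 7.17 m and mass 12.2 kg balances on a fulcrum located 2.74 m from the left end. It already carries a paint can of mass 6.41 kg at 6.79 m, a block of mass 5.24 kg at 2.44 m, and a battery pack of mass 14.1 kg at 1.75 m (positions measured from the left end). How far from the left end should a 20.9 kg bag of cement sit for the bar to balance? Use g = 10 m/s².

x ≈ 1.75 m from the left end

Sum moments about the fulcrum (at 2.74 m from the left end) (the support reaction has zero arm there).
Beam weight: 12.2 × 10 = 122 N down at 3.585 m → arm 0.845 m, τ = 122 × 0.845 = 103.1 N·m clockwise.
Paint can: 6.41 × 10 = 64.1 N down at 6.79 m → arm 4.05 m, τ = 64.1 × 4.05 = 259.6 N·m clockwise.
Block: 5.24 × 10 = 52.4 N down at 2.44 m → arm 0.3 m, τ = 52.4 × 0.3 = 15.72 N·m counterclockwise.
Battery pack: 14.1 × 10 = 141 N down at 1.75 m → arm 0.99 m, τ = 141 × 0.99 = 139.6 N·m counterclockwise.
Net moment of existing loads = 207.4 N·m clockwise.
The bag of cement weighs 20.9 × 10 = 209 N and must supply an equal counterclockwise moment, so its lever arm about the fulcrum is 207.4 / 209 = 0.992 m.
That puts it at 2.74 − 0.992 = 1.75 m from the left end.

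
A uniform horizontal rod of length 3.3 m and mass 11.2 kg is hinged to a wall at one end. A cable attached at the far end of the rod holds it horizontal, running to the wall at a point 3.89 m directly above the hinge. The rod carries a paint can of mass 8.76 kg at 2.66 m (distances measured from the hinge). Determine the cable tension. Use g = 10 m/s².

Taking torques about the hinge:
Beam weight: 11.2 × 10 = 112 N down at 1.65 m → arm 1.65 m, τ = 112 × 1.65 = 184.8 N·m clockwise.
Paint can: 8.76 × 10 = 87.6 N down at 2.66 m → arm 2.66 m, τ = 87.6 × 2.66 = 233 N·m clockwise.
Total clockwise load moment = 417.8 N·m.
The cable tension T acts at 3.3 m; only its component perpendicular to the rod, T sinθ, produces torque. sinθ = h/√(h²+d²) = 3.89/√(3.89²+3.3²) = 0.7626.
Στ = 0 ⇒ T × 3.3 × 0.7626 = 417.8 ⇒ T = 417.8 / 2.517 = 166 N.

T ≈ 166 N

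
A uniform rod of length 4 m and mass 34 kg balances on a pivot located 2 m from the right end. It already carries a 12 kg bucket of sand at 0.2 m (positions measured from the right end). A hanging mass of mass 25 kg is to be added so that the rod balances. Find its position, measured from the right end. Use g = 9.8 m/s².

x ≈ 2.86 m from the right end

About the pivot (at 2 m from the right end):
Beam weight: acts at the pivot, moment arm 0 → no torque.
Bucket of sand: 12 × 9.8 = 117.6 N down at 0.2 m → arm 1.8 m, τ = 117.6 × 1.8 = 211.7 N·m clockwise.
Net moment of existing loads = 211.7 N·m clockwise.
The hanging mass weighs 25 × 9.8 = 245 N and must supply an equal counterclockwise moment, so its lever arm about the pivot is 211.7 / 245 = 0.864 m.
That puts it at 2 + 0.864 = 2.86 m from the right end.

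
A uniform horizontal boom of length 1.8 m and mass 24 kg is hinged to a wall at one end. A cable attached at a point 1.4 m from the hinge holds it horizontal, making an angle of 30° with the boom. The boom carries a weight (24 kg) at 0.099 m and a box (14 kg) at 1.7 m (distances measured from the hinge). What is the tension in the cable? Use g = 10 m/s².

T ≈ 683 N

Sum moments about the hinge (the unknown hinge reaction has zero arm there).
Beam weight: 24 × 10 = 240 N down at 0.9 m → arm 0.9 m, τ = 240 × 0.9 = 216 N·m clockwise.
Weight: 24 × 10 = 240 N down at 0.099 m → arm 0.099 m, τ = 240 × 0.099 = 23.76 N·m clockwise.
Box: 14 × 10 = 140 N down at 1.7 m → arm 1.7 m, τ = 140 × 1.7 = 238 N·m clockwise.
Total clockwise load moment = 477.8 N·m.
The cable tension T acts at 1.4 m; only its component perpendicular to the boom, T sinθ, produces torque. sin 30° = 0.5.
Setting net torque to zero: T × 1.4 × 0.5 = 477.8 → T = 477.8 / 0.7 = 683 N.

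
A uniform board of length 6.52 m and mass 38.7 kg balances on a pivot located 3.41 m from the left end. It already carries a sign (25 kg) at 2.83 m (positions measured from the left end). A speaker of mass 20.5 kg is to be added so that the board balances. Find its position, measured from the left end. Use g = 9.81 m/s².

Sum moments about the pivot (at 3.41 m from the left end) (the support reaction has zero arm there).
Beam weight: 38.7 × 9.81 = 379.6 N down at 3.26 m → arm 0.15 m, τ = 379.6 × 0.15 = 56.94 N·m counterclockwise.
Sign: 25 × 9.81 = 245.2 N down at 2.83 m → arm 0.58 m, τ = 245.2 × 0.58 = 142.2 N·m counterclockwise.
Net moment of existing loads = 199.1 N·m counterclockwise.
The speaker weighs 20.5 × 9.81 = 201.1 N and must supply an equal clockwise moment, so its lever arm about the pivot is 199.1 / 201.1 = 0.99 m.
That puts it at 3.41 + 0.99 = 4.4 m from the left end.

x ≈ 4.4 m from the left end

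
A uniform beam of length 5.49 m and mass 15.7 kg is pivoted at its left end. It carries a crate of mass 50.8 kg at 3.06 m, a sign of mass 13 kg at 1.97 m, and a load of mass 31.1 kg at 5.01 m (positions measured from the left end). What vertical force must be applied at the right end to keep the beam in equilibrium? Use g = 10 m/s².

F ≈ 692 N

Take moments about the left end.
Beam weight: 15.7 × 10 = 157 N down at 2.745 m → arm 2.745 m, τ = 157 × 2.745 = 431 N·m clockwise.
Crate: 50.8 × 10 = 508 N down at 3.06 m → arm 3.06 m, τ = 508 × 3.06 = 1554 N·m clockwise.
Sign: 13 × 10 = 130 N down at 1.97 m → arm 1.97 m, τ = 130 × 1.97 = 256.1 N·m clockwise.
Load: 31.1 × 10 = 311 N down at 5.01 m → arm 5.01 m, τ = 311 × 5.01 = 1558 N·m clockwise.
Net moment of the loads = 3799 N·m clockwise.
The upward force F acts at the right end, arm 5.49 m, giving F × 5.49 counterclockwise.
For rotational equilibrium, F × 5.49 = 3799, so F = 3799 / 5.49 = 692 N.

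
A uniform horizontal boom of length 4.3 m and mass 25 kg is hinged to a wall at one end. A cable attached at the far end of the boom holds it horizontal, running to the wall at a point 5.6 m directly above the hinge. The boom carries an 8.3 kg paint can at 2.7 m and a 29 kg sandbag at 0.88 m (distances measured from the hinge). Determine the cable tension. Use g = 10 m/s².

Taking torques about the hinge:
Beam weight: 25 × 10 = 250 N down at 2.15 m → arm 2.15 m, τ = 250 × 2.15 = 537.5 N·m clockwise.
Paint can: 8.3 × 10 = 83 N down at 2.7 m → arm 2.7 m, τ = 83 × 2.7 = 224.1 N·m clockwise.
Sandbag: 29 × 10 = 290 N down at 0.88 m → arm 0.88 m, τ = 290 × 0.88 = 255.2 N·m clockwise.
Total clockwise load moment = 1017 N·m.
The cable tension T acts at 4.3 m; only its component perpendicular to the boom, T sinθ, produces torque. sinθ = h/√(h²+d²) = 5.6/√(5.6²+4.3²) = 0.7932.
For rotational equilibrium, T × 4.3 × 0.7932 = 1017, so T = 1017 / 3.411 = 298 N.

T ≈ 298 N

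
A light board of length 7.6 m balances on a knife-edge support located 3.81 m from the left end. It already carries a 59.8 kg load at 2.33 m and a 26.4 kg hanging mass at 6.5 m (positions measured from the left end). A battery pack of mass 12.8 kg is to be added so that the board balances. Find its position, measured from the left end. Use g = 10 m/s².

x ≈ 5.18 m from the left end

Choose the knife-edge support (at 3.81 m from the left end) as the axis so the support reaction has zero arm there.
Load: 59.8 × 10 = 598 N down at 2.33 m → arm 1.48 m, τ = 598 × 1.48 = 885 N·m counterclockwise.
Hanging mass: 26.4 × 10 = 264 N down at 6.5 m → arm 2.69 m, τ = 264 × 2.69 = 710.2 N·m clockwise.
Net moment of existing loads = 174.8 N·m counterclockwise.
The battery pack weighs 12.8 × 10 = 128 N and must supply an equal clockwise moment, so its lever arm about the knife-edge support is 174.8 / 128 = 1.37 m.
That puts it at 3.81 + 1.37 = 5.18 m from the left end.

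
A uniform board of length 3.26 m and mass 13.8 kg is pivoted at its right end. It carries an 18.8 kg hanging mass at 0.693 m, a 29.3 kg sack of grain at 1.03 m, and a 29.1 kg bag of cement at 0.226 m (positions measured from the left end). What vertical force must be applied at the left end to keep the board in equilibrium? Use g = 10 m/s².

F ≈ 688 N

Take moments about the right end.
Beam weight: 13.8 × 10 = 138 N down at 1.63 m → arm 1.63 m, τ = 138 × 1.63 = 224.9 N·m counterclockwise.
Hanging mass: 18.8 × 10 = 188 N down at 0.693 m → arm 2.567 m, τ = 188 × 2.567 = 482.6 N·m counterclockwise.
Sack of grain: 29.3 × 10 = 293 N down at 1.03 m → arm 2.23 m, τ = 293 × 2.23 = 653.4 N·m counterclockwise.
Bag of cement: 29.1 × 10 = 291 N down at 0.226 m → arm 3.034 m, τ = 291 × 3.034 = 882.9 N·m counterclockwise.
Net moment of the loads = 2244 N·m counterclockwise.
The upward force F acts at the left end, arm 3.26 m, giving F × 3.26 clockwise.
Setting net torque to zero: F × 3.26 = 2244 → F = 2244 / 3.26 = 688 N.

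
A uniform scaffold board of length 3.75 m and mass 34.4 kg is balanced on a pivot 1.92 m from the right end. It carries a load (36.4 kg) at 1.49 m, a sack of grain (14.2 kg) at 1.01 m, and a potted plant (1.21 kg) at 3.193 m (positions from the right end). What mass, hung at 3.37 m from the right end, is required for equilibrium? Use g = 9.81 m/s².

About the pivot (at 1.92 m from the right end):
Beam weight: 34.4 × 9.81 = 337.5 N down at 1.875 m → arm 0.045 m, τ = 337.5 × 0.045 = 15.19 N·m clockwise.
Load: 36.4 × 9.81 = 357.1 N down at 1.49 m → arm 0.43 m, τ = 357.1 × 0.43 = 153.6 N·m clockwise.
Sack of grain: 14.2 × 9.81 = 139.3 N down at 1.01 m → arm 0.91 m, τ = 139.3 × 0.91 = 126.8 N·m clockwise.
Potted plant: 1.21 × 9.81 = 11.87 N down at 3.193 m → arm 1.273 m, τ = 11.87 × 1.273 = 15.11 N·m counterclockwise.
Net moment of known loads = 280.5 N·m clockwise.
An unknown mass m at 3.37 m has arm 1.45 m; its moment is m·g·1.45 counterclockwise.
Στ = 0 ⇒ m × 9.81 × 1.45 = 280.5 ⇒ m = 280.5 / (9.81 × 1.45) = 19.7 kg.

m ≈ 19.7 kg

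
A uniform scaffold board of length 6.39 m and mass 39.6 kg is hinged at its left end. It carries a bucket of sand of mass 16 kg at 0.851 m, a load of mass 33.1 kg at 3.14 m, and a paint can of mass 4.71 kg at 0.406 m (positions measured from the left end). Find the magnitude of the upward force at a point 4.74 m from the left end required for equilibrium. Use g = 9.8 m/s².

About the left end:
Beam weight: 39.6 × 9.8 = 388.1 N down at 3.195 m → arm 3.195 m, τ = 388.1 × 3.195 = 1240 N·m clockwise.
Bucket of sand: 16 × 9.8 = 156.8 N down at 0.851 m → arm 0.851 m, τ = 156.8 × 0.851 = 133.4 N·m clockwise.
Load: 33.1 × 9.8 = 324.4 N down at 3.14 m → arm 3.14 m, τ = 324.4 × 3.14 = 1019 N·m clockwise.
Paint can: 4.71 × 9.8 = 46.16 N down at 0.406 m → arm 0.406 m, τ = 46.16 × 0.406 = 18.74 N·m clockwise.
Net moment of the loads = 2411 N·m clockwise.
The upward force F acts at a point 4.74 m from the left end, arm 4.74 m, giving F × 4.74 counterclockwise.
Setting net torque to zero: F × 4.74 = 2411 → F = 2411 / 4.74 = 509 N.

F ≈ 509 N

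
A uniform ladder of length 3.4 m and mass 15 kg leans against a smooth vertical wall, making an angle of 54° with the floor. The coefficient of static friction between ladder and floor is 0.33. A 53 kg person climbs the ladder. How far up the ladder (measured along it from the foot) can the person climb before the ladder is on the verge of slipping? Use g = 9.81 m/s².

Take moments about the foot of the ladder.
Ladder weight 15×9.81 = 147.2 N acts at 1.7 m along the ladder; its horizontal arm is 1.7·cos54° = 0.9992 m → τ = 147.1 N·m clockwise.
Person weight 53×9.81 = 519.9 N at distance d → arm d·cos54° → τ = 519.9·d·0.5878 clockwise.
Wall normal N at the top has arm L sinθ = 2.751 m counterclockwise, so Στ = 0 gives N·2.751 = 147.1 + 305.6·d.
ΣFy = 0 ⇒ N_floor = 667.1 N, so the maximum friction is μ_s·N_floor = 0.33×667.1 = 220.1 N. ΣFx = 0 ⇒ N_wall = f, so at the slipping point N = 220.1 N.
Substituting: 220.1×2.751 = 147.1 + 305.6·d ⇒ d = (605.5 − 147.1) / 305.6 = 1.5 m.

d ≈ 1.5 m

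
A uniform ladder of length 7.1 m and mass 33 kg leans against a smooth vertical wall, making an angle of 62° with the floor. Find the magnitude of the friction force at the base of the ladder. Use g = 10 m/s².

f ≈ 87.7 N

Sum moments about the foot of the ladder (the floor normal and friction both act there and drop out).
Ladder weight 33×10 = 330 N acts at 3.55 m along the ladder; its horizontal arm is 3.55·cos62° = 1.667 m → τ = 550.1 N·m clockwise.
Wall normal N acts horizontally at the top; its moment arm is the height L sinθ = 7.1·sin62° = 6.269 m, counterclockwise.
For rotational equilibrium, N × 6.269 = 550.1, so N = 87.7 N.
ΣFx = 0: friction at the foot balances the wall's push, so f = N_wall = 87.7 N.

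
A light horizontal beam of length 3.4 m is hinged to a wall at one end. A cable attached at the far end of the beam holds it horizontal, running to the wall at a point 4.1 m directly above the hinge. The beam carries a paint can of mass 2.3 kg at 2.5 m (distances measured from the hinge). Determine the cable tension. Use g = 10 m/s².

T ≈ 22 N

Take moments about the hinge.
Paint can: 2.3 × 10 = 23 N down at 2.5 m → arm 2.5 m, τ = 23 × 2.5 = 57.5 N·m clockwise.
Total clockwise load moment = 57.5 N·m.
The cable tension T acts at 3.4 m; only its component perpendicular to the beam, T sinθ, produces torque. sinθ = h/√(h²+d²) = 4.1/√(4.1²+3.4²) = 0.7698.
Στ = 0 ⇒ T × 3.4 × 0.7698 = 57.5 ⇒ T = 57.5 / 2.617 = 22 N.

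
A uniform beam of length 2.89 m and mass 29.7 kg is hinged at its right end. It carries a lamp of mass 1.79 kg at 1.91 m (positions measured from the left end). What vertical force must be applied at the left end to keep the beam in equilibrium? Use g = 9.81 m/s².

Sum moments about the right end (the unknown pivot reaction has zero arm there).
Beam weight: 29.7 × 9.81 = 291.4 N down at 1.445 m → arm 1.445 m, τ = 291.4 × 1.445 = 421.1 N·m counterclockwise.
Lamp: 1.79 × 9.81 = 17.56 N down at 1.91 m → arm 0.98 m, τ = 17.56 × 0.98 = 17.21 N·m counterclockwise.
Net moment of the loads = 438.3 N·m counterclockwise.
The upward force F acts at the left end, arm 2.89 m, giving F × 2.89 clockwise.
Στ = 0 ⇒ F × 2.89 = 438.3 ⇒ F = 438.3 / 2.89 = 152 N.

F ≈ 152 N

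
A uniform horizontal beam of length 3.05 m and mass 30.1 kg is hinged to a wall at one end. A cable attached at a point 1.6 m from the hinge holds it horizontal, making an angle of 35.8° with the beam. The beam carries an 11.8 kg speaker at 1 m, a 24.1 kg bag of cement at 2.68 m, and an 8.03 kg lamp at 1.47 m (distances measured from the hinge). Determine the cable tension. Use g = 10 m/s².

T ≈ 1430 N

About the hinge:
Beam weight: 30.1 × 10 = 301 N down at 1.525 m → arm 1.525 m, τ = 301 × 1.525 = 459 N·m clockwise.
Speaker: 11.8 × 10 = 118 N down at 1 m → arm 1 m, τ = 118 × 1 = 118 N·m clockwise.
Bag of cement: 24.1 × 10 = 241 N down at 2.68 m → arm 2.68 m, τ = 241 × 2.68 = 645.9 N·m clockwise.
Lamp: 8.03 × 10 = 80.3 N down at 1.47 m → arm 1.47 m, τ = 80.3 × 1.47 = 118 N·m clockwise.
Total clockwise load moment = 1341 N·m.
The cable tension T acts at 1.6 m; only its component perpendicular to the beam, T sinθ, produces torque. sin 35.8° = 0.585.
Balancing moments: T × 1.6 × 0.585 = 1341, giving T = 1341 / 0.936 = 1430 N.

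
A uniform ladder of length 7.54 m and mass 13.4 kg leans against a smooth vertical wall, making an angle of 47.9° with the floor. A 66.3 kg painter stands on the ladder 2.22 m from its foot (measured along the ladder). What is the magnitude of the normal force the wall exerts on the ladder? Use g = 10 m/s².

N_wall ≈ 237 N

Taking torques about the foot of the ladder:
Ladder weight 13.4×10 = 134 N acts at 3.77 m along the ladder; its horizontal arm is 3.77·cos47.9° = 2.528 m → τ = 338.8 N·m clockwise.
Painter: 66.3×10 = 663 N at 2.22 m → arm 1.488 m → τ = 986.5 N·m clockwise.
Wall normal N acts horizontally at the top; its moment arm is the height L sinθ = 7.54·sin47.9° = 5.594 m, counterclockwise.
Setting net torque to zero: N × 5.594 = 1325 → N = 237 N.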